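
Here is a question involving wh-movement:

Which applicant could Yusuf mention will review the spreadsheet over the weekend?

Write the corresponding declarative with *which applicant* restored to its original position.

'which applicant' is the subject of the clause embedded under 'mention'. Fronting leaves a gap immediately after 'mention':
Which applicant could Yusuf mention ___ will review the spreadsheet over the weekend?

Yusuf could mention which applicant will review the spreadsheet over the weekend.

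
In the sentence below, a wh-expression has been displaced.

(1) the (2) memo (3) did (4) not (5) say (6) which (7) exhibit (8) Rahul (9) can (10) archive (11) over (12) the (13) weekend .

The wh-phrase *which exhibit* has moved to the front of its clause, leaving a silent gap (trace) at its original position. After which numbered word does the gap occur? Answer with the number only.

10

In situ: Rahul can archive which exhibit over the weekend.
The filler 'which exhibit' is interpreted as the direct object of 'archive'. It moves to the left edge, and the trace sits right after 'archive':
The memo did not say which exhibit Rahul can archive ___ over the weekend.
'archive' is word 10.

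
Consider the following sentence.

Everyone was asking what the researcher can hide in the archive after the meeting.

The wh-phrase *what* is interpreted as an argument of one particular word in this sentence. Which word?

Before movement: The researcher can hide what in the archive after the meeting.
'what' functions as the direct object of 'hide'. Wh-movement fronts it, leaving a gap right after 'hide':
Everyone was asking what the researcher can hide ___ in the archive after the meeting.

hide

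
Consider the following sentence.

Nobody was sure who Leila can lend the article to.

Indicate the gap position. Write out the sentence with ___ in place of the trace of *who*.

Nobody was sure who Leila can lend the article to ___.

Underlying clause: Leila can lend the article to who.
The filler 'who' is interpreted as the object of the preposition 'to' (recipient of 'lend'). The gap is right after 'to'.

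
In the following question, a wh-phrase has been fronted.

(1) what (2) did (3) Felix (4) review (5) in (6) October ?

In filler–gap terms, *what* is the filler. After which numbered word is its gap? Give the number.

Underlying clause: Felix did review what in October.
The filler 'what' is interpreted as the direct object of 'review'. Wh-movement fronts it, leaving a gap right after 'review':
What did Felix review ___ in October?
'review' is word 4.

4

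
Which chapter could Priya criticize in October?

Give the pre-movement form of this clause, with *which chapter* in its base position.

Priya could criticize which chapter in October.

'which chapter' functions as the direct object of 'criticize'. Fronting leaves a gap immediately after 'criticize':
Which chapter could Priya criticize ___ in October?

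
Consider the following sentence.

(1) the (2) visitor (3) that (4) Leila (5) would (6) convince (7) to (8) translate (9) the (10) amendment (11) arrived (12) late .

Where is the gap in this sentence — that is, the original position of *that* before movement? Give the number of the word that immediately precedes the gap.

'that' functions as the direct object of 'convince'. Fronting leaves a gap immediately after 'convince':
The visitor that Leila would convince ___ to translate the amendment arrived late.
'convince' is word 6.

6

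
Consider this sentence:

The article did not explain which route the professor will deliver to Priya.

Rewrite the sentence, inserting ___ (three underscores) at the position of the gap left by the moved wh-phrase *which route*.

The article did not explain which route the professor will deliver ___ to Priya.

Before movement: The professor will deliver which route to Priya.
'which route' functions as the direct object of 'deliver'. The gap is right after 'deliver'.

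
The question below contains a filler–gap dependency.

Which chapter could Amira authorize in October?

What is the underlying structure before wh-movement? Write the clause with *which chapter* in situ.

Amira could authorize which chapter in October.

The filler 'which chapter' is interpreted as the direct object of 'authorize'. Fronting leaves a gap immediately after 'authorize':
Which chapter could Amira authorize ___ in October?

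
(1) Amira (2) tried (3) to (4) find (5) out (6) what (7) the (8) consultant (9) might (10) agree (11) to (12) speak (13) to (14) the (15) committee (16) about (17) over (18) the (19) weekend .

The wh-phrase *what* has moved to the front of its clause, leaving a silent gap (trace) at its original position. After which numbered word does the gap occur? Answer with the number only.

16

In situ: The consultant might agree to speak to the committee about what over the weekend.
The filler 'what' is interpreted as the object of the preposition 'about'. Fronting leaves a gap immediately after 'about':
Amira tried to find out what the consultant might agree to speak to the committee about ___ over the weekend.
'about' is word 16.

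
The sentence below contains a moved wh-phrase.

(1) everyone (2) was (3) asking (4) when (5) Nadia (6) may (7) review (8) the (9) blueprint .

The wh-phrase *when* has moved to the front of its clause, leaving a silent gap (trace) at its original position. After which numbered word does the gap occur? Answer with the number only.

9

Pre-movement form: Nadia may review the blueprint when.
The filler 'when' is interpreted as the temporal adjunct. It moves to the left edge, and the trace sits right after 'blueprint':
Everyone was asking when Nadia may review the blueprint ___.
'blueprint' is word 9.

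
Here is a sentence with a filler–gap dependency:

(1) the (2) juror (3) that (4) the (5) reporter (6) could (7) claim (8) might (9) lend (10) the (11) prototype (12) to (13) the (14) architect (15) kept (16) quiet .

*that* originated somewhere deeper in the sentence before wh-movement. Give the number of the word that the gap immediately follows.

7

'that' functions as the subject of the clause embedded under 'claim'. Fronting leaves a gap immediately after 'claim':
The juror that the reporter could claim ___ might lend the prototype to the architect kept quiet.
'claim' is word 7.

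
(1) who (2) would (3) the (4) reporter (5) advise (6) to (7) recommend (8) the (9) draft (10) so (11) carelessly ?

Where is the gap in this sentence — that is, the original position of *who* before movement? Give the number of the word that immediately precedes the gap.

5

In situ: The reporter would advise who to recommend the draft so carelessly.
'who' functions as the direct object of 'advise'. It moves to the left edge, and the trace sits right after 'advise':
Who would the reporter advise ___ to recommend the draft so carelessly?
'advise' is word 5.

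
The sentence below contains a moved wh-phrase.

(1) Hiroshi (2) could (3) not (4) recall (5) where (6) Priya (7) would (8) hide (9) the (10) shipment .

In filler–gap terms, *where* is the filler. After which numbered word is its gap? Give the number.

Before movement: Priya would hide the shipment where.
The filler 'where' is interpreted as the locative complement of 'hide'. It moves to the left edge, and the trace sits right after 'shipment':
Hiroshi could not recall where Priya would hide the shipment ___.
'shipment' is word 10.

10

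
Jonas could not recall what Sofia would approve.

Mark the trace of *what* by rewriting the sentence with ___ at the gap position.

Jonas could not recall what Sofia would approve ___.

Underlying clause: Sofia would approve what.
'what' functions as the direct object of 'approve'. The gap is right after 'approve'.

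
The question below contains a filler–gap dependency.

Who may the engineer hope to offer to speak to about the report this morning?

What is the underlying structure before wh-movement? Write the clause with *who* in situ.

The engineer may hope to offer to speak to who about the report this morning.

The filler 'who' is interpreted as the object of the preposition 'to'. Wh-movement fronts it, leaving a gap right after 'to':
Who may the engineer hope to offer to speak to ___ about the report this morning?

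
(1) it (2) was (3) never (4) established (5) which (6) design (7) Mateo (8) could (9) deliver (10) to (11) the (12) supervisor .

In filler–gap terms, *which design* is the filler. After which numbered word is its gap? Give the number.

9

Pre-movement form: Mateo could deliver which design to the supervisor.
'which design' is the direct object of 'deliver'. Wh-movement fronts it, leaving a gap right after 'deliver':
It was never established which design Mateo could deliver ___ to the supervisor.
'deliver' is word 9.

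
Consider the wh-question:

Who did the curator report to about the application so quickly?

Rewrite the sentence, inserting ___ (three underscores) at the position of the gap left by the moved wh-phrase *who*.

Who did the curator report to ___ about the application so quickly?

Underlying clause: The curator did report to who about the application so quickly.
The filler 'who' is interpreted as the object of the preposition 'to'. The gap is right after 'to'.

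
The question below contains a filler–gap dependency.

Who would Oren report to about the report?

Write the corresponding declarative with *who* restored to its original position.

'who' functions as the object of the preposition 'to'. It moves to the left edge, and the trace sits right after 'to':
Who would Oren report to ___ about the report?

Oren would report to who about the report.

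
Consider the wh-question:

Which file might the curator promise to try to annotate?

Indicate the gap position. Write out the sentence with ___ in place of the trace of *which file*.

In situ: The curator might promise to try to annotate which file.
'which file' is the direct object of 'annotate'. The gap is right after 'annotate'.

Which file might the curator promise to try to annotate ___?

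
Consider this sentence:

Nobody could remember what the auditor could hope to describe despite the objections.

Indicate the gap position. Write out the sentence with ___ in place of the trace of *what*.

Nobody could remember what the auditor could hope to describe ___ despite the objections.

Before movement: The auditor could hope to describe what despite the objections.
'what' functions as the direct object of 'describe'. The gap is right after 'describe'.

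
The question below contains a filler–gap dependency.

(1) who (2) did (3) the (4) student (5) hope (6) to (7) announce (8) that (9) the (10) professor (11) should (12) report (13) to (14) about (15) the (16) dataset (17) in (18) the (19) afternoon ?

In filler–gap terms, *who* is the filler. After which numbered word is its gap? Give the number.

13

Before movement: The student did hope to announce that the professor should report to who about the dataset in the afternoon.
The filler 'who' is interpreted as the object of the preposition 'to'. Wh-movement fronts it, leaving a gap right after 'to':
Who did the student hope to announce that the professor should report to ___ about the dataset in the afternoon?
'to' is word 13.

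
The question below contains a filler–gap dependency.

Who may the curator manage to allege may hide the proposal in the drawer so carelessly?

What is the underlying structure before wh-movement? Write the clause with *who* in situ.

The curator may manage to allege who may hide the proposal in the drawer so carelessly.

'who' functions as the subject of the clause embedded under 'allege'. Wh-movement fronts it, leaving a gap right after 'allege':
Who may the curator manage to allege ___ may hide the proposal in the drawer so carelessly?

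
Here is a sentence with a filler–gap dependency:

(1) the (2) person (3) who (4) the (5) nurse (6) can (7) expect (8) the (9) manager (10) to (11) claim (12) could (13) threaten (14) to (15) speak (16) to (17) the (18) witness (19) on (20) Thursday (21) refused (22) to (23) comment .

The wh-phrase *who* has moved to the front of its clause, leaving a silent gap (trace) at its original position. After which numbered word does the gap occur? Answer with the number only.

'who' is the subject of the clause embedded under 'claim'. Fronting leaves a gap immediately after 'claim':
The person who the nurse can expect the manager to claim ___ could threaten to speak to the witness on Thursday refused to comment.
'claim' is word 11.

11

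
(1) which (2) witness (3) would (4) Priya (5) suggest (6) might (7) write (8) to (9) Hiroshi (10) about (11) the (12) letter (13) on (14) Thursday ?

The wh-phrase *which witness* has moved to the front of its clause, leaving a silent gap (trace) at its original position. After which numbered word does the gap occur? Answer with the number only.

5

In situ: Priya would suggest which witness might write to Hiroshi about the letter on Thursday.
'which witness' is the subject of the clause embedded under 'suggest'. Wh-movement fronts it, leaving a gap right after 'suggest':
Which witness would Priya suggest ___ might write to Hiroshi about the letter on Thursday?
'suggest' is word 5.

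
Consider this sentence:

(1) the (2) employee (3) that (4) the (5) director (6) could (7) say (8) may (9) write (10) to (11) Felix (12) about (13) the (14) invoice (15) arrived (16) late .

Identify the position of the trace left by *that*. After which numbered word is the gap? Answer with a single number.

'that' is the subject of the clause embedded under 'say'. Wh-movement fronts it, leaving a gap right after 'say':
The employee that the director could say ___ may write to Felix about the invoice arrived late.
'say' is word 7.

7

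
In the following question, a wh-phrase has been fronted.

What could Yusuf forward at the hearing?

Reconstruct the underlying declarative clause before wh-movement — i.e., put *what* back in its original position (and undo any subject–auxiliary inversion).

Yusuf could forward what at the hearing.

The filler 'what' is interpreted as the direct object of 'forward'. It moves to the left edge, and the trace sits right after 'forward':
What could Yusuf forward ___ at the hearing?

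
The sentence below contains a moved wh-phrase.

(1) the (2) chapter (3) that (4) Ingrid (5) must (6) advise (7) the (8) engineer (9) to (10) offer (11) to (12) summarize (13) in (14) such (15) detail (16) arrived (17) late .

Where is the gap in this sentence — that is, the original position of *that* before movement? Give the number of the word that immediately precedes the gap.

The filler 'that' is interpreted as the direct object of 'summarize'. Fronting leaves a gap immediately after 'summarize':
The chapter that Ingrid must advise the engineer to offer to summarize ___ in such detail arrived late.
'summarize' is word 12.

12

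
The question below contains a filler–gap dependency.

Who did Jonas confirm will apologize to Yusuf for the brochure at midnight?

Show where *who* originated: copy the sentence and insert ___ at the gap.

In situ: Jonas did confirm who will apologize to Yusuf for the brochure at midnight.
'who' is the subject of the clause embedded under 'confirm'. The gap is right after 'confirm'.

Who did Jonas confirm ___ will apologize to Yusuf for the brochure at midnight?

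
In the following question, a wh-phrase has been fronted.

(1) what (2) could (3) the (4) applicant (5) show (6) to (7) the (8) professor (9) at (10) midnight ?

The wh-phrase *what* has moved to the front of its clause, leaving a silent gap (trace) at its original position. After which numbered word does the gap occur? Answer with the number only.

5

Before movement: The applicant could show what to the professor at midnight.
'what' is the direct object of 'show'. Wh-movement fronts it, leaving a gap right after 'show':
What could the applicant show ___ to the professor at midnight?
'show' is word 5.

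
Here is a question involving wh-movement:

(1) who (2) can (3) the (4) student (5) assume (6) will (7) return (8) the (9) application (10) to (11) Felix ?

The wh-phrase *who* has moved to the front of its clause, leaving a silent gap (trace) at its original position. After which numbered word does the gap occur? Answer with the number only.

Underlying clause: The student can assume who will return the application to Felix.
'who' is the subject of the clause embedded under 'assume'. It moves to the left edge, and the trace sits right after 'assume':
Who can the student assume ___ will return the application to Felix?
'assume' is word 5.

5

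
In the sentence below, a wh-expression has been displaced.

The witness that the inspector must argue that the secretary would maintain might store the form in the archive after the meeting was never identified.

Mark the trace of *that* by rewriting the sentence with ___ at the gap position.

The witness that the inspector must argue that the secretary would maintain ___ might store the form in the archive after the meeting was never identified.

'that' is the subject of the clause embedded under 'maintain'. The gap is right after 'maintain'.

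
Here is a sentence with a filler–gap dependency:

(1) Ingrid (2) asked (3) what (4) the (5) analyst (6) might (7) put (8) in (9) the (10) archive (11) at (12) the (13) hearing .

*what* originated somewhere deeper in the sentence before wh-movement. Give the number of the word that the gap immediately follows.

7

Before movement: The analyst might put what in the archive at the hearing.
'what' functions as the direct object of 'put'. Fronting leaves a gap immediately after 'put':
Ingrid asked what the analyst might put ___ in the archive at the hearing.
'put' is word 7.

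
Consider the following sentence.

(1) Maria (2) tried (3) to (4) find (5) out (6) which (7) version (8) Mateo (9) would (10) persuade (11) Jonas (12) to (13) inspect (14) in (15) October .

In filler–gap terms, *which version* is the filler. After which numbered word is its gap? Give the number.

13

Before movement: Mateo would persuade Jonas to inspect which version in October.
'which version' functions as the direct object of 'inspect'. Wh-movement fronts it, leaving a gap right after 'inspect':
Maria tried to find out which version Mateo would persuade Jonas to inspect ___ in October.
'inspect' is word 13.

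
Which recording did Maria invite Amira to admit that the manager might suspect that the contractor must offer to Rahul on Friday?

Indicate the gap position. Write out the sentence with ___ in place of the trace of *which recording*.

Pre-movement form: Maria did invite Amira to admit that the manager might suspect that the contractor must offer which recording to Rahul on Friday.
'which recording' is the direct object of 'offer'. The gap is right after 'offer'.

Which recording did Maria invite Amira to admit that the manager might suspect that the contractor must offer ___ to Rahul on Friday?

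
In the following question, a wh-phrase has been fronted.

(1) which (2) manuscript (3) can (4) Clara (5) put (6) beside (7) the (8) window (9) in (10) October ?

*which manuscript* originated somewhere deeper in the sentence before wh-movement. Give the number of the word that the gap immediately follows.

5

Underlying clause: Clara can put which manuscript beside the window in October.
'which manuscript' is the direct object of 'put'. Fronting leaves a gap immediately after 'put':
Which manuscript can Clara put ___ beside the window in October?
'put' is word 5.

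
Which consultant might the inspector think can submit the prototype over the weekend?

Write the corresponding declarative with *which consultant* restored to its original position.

The inspector might think which consultant can submit the prototype over the weekend.

'which consultant' functions as the subject of the clause embedded under 'think'. Wh-movement fronts it, leaving a gap right after 'think':
Which consultant might the inspector think ___ can submit the prototype over the weekend?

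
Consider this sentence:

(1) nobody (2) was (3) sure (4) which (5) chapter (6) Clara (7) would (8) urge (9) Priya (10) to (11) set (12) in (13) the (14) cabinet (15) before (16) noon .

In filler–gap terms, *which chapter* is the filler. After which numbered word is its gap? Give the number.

11

Pre-movement form: Clara would urge Priya to set which chapter in the cabinet before noon.
The filler 'which chapter' is interpreted as the direct object of 'set'. Wh-movement fronts it, leaving a gap right after 'set':
Nobody was sure which chapter Clara would urge Priya to set ___ in the cabinet before noon.
'set' is word 11.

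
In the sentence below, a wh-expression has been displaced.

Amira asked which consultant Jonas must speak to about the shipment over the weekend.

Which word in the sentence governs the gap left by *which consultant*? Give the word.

to

Underlying clause: Jonas must speak to which consultant about the shipment over the weekend.
The filler 'which consultant' is interpreted as the object of the preposition 'to'. Wh-movement fronts it, leaving a gap right after 'to':
Amira asked which consultant Jonas must speak to ___ about the shipment over the weekend.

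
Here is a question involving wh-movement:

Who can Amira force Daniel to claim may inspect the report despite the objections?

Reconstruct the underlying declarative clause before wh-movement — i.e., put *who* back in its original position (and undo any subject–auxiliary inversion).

'who' is the subject of the clause embedded under 'claim'. Fronting leaves a gap immediately after 'claim':
Who can Amira force Daniel to claim ___ may inspect the report despite the objections?

Amira can force Daniel to claim who may inspect the report despite the objections.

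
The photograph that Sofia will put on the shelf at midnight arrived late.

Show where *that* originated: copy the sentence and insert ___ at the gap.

The photograph that Sofia will put ___ on the shelf at midnight arrived late.

The filler 'that' is interpreted as the direct object of 'put'. The gap is right after 'put'.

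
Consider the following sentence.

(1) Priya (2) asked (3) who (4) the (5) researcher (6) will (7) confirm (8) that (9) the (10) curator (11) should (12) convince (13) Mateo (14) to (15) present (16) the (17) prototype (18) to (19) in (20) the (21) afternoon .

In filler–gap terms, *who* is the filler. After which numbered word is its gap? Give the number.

18

Pre-movement form: The researcher will confirm that the curator should convince Mateo to present the prototype to who in the afternoon.
'who' is the object of the preposition 'to' (recipient of 'present'). Fronting leaves a gap immediately after 'to':
Priya asked who the researcher will confirm that the curator should convince Mateo to present the prototype to ___ in the afternoon.
'to' is word 18.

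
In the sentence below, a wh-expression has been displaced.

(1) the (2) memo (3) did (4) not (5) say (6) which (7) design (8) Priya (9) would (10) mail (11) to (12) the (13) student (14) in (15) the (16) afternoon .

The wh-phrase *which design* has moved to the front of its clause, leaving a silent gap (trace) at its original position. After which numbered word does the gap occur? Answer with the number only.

10

Pre-movement form: Priya would mail which design to the student in the afternoon.
'which design' is the direct object of 'mail'. Wh-movement fronts it, leaving a gap right after 'mail':
The memo did not say which design Priya would mail ___ to the student in the afternoon.
'mail' is word 10.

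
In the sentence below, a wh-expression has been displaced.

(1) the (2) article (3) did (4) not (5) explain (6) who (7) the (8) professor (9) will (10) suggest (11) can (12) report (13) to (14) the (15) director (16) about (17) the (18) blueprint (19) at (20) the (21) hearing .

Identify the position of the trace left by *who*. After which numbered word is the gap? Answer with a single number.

Underlying clause: The professor will suggest who can report to the director about the blueprint at the hearing.
The filler 'who' is interpreted as the subject of the clause embedded under 'suggest'. Wh-movement fronts it, leaving a gap right after 'suggest':
The article did not explain who the professor will suggest ___ can report to the director about the blueprint at the hearing.
'suggest' is word 10.

10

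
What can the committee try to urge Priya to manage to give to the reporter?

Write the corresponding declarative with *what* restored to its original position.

The committee can try to urge Priya to manage to give what to the reporter.

The filler 'what' is interpreted as the direct object of 'give'. It moves to the left edge, and the trace sits right after 'give':
What can the committee try to urge Priya to manage to give ___ to the reporter?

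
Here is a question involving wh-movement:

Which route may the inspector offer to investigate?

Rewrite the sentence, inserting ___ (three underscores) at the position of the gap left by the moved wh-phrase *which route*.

Which route may the inspector offer to investigate ___?

Pre-movement form: The inspector may offer to investigate which route.
The filler 'which route' is interpreted as the direct object of 'investigate'. The gap is right after 'investigate'.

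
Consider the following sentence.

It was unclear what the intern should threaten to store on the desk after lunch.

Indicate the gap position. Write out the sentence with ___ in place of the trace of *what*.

Before movement: The intern should threaten to store what on the desk after lunch.
'what' functions as the direct object of 'store'. The gap is right after 'store'.

It was unclear what the intern should threaten to store ___ on the desk after lunch.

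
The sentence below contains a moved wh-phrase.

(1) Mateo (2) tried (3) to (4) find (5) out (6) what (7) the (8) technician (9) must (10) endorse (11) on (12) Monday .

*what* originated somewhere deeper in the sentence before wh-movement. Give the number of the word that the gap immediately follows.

Before movement: The technician must endorse what on Monday.
The filler 'what' is interpreted as the direct object of 'endorse'. It moves to the left edge, and the trace sits right after 'endorse':
Mateo tried to find out what the technician must endorse ___ on Monday.
'endorse' is word 10.

10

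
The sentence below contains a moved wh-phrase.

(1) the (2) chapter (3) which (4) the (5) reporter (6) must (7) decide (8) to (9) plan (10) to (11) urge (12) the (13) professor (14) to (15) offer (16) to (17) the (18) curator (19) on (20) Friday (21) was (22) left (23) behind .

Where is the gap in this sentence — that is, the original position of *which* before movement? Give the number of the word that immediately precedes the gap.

15

The filler 'which' is interpreted as the direct object of 'offer'. Wh-movement fronts it, leaving a gap right after 'offer':
The chapter which the reporter must decide to plan to urge the professor to offer ___ to the curator on Friday was left behind.
'offer' is word 15.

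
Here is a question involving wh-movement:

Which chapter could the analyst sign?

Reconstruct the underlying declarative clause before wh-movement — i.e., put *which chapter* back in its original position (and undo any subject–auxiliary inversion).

'which chapter' is the direct object of 'sign'. Fronting leaves a gap immediately after 'sign':
Which chapter could the analyst sign ___?

The analyst could sign which chapter.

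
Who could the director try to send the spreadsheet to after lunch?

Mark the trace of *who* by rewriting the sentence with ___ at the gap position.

Before movement: The director could try to send the spreadsheet to who after lunch.
'who' is the object of the preposition 'to' (recipient of 'send'). The gap is right after 'to'.

Who could the director try to send the spreadsheet to ___ after lunch?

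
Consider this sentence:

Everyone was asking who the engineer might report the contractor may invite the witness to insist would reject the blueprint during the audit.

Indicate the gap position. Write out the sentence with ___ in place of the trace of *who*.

Everyone was asking who the engineer might report the contractor may invite the witness to insist ___ would reject the blueprint during the audit.

Underlying clause: The engineer might report the contractor may invite the witness to insist who would reject the blueprint during the audit.
'who' is the subject of the clause embedded under 'insist'. The gap is right after 'insist'.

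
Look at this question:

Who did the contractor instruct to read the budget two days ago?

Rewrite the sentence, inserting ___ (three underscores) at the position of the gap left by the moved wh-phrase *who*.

Who did the contractor instruct ___ to read the budget two days ago?

Before movement: The contractor did instruct who to read the budget two days ago.
The filler 'who' is interpreted as the direct object of 'instruct'. The gap is right after 'instruct'.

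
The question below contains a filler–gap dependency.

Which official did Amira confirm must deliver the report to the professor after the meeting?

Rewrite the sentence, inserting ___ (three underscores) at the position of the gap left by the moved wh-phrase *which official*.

In situ: Amira did confirm which official must deliver the report to the professor after the meeting.
'which official' is the subject of the clause embedded under 'confirm'. The gap is right after 'confirm'.

Which official did Amira confirm ___ must deliver the report to the professor after the meeting?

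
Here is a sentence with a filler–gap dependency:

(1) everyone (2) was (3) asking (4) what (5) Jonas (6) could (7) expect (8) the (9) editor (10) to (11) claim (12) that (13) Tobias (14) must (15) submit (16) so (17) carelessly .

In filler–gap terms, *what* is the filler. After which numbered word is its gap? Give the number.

In situ: Jonas could expect the editor to claim that Tobias must submit what so carelessly.
The filler 'what' is interpreted as the direct object of 'submit'. Fronting leaves a gap immediately after 'submit':
Everyone was asking what Jonas could expect the editor to claim that Tobias must submit ___ so carelessly.
'submit' is word 15.

15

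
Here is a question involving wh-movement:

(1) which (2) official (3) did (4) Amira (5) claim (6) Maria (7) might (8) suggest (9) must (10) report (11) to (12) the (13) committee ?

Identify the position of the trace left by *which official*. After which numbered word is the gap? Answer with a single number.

Pre-movement form: Amira did claim Maria might suggest which official must report to the committee.
'which official' functions as the subject of the clause embedded under 'suggest'. Fronting leaves a gap immediately after 'suggest':
Which official did Amira claim Maria might suggest ___ must report to the committee?
'suggest' is word 8.

8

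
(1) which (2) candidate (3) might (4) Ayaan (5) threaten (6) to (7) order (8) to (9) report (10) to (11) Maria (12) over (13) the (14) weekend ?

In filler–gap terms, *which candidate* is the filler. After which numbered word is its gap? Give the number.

7

Underlying clause: Ayaan might threaten to order which candidate to report to Maria over the weekend.
'which candidate' functions as the direct object of 'order'. It moves to the left edge, and the trace sits right after 'order':
Which candidate might Ayaan threaten to order ___ to report to Maria over the weekend?
'order' is word 7.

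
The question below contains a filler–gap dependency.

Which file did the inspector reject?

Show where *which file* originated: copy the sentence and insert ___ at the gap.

Which file did the inspector reject ___?

In situ: The inspector did reject which file.
'which file' functions as the direct object of 'reject'. The gap is right after 'reject'.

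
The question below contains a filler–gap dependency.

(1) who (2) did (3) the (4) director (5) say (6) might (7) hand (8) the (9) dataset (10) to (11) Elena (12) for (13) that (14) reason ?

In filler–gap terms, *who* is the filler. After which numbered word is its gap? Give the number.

Before movement: The director did say who might hand the dataset to Elena for that reason.
'who' is the subject of the clause embedded under 'say'. It moves to the left edge, and the trace sits right after 'say':
Who did the director say ___ might hand the dataset to Elena for that reason?
'say' is word 5.

5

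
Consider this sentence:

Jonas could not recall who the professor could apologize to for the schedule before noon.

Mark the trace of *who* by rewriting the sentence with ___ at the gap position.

Before movement: The professor could apologize to who for the schedule before noon.
'who' is the object of the preposition 'to'. The gap is right after 'to'.

Jonas could not recall who the professor could apologize to ___ for the schedule before noon.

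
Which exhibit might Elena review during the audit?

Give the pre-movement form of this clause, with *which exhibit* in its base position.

Elena might review which exhibit during the audit.

'which exhibit' is the direct object of 'review'. Wh-movement fronts it, leaving a gap right after 'review':
Which exhibit might Elena review ___ during the audit?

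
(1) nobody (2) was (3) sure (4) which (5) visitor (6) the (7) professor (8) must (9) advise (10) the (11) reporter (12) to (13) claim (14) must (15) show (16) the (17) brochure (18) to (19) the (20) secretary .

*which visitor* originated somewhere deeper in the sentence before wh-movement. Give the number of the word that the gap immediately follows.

Underlying clause: The professor must advise the reporter to claim which visitor must show the brochure to the secretary.
The filler 'which visitor' is interpreted as the subject of the clause embedded under 'claim'. It moves to the left edge, and the trace sits right after 'claim':
Nobody was sure which visitor the professor must advise the reporter to claim ___ must show the brochure to the secretary.
'claim' is word 13.

13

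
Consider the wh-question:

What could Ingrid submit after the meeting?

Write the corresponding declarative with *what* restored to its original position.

'what' functions as the direct object of 'submit'. It moves to the left edge, and the trace sits right after 'submit':
What could Ingrid submit ___ after the meeting?

Ingrid could submit what after the meeting.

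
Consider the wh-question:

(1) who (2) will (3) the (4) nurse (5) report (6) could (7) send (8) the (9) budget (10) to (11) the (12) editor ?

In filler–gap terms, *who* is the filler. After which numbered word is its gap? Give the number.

Pre-movement form: The nurse will report who could send the budget to the editor.
The filler 'who' is interpreted as the subject of the clause embedded under 'report'. Fronting leaves a gap immediately after 'report':
Who will the nurse report ___ could send the budget to the editor?
'report' is word 5.

5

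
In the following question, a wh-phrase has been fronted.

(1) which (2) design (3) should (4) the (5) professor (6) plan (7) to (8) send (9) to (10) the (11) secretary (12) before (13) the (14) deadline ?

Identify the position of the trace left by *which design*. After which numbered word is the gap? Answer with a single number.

8

Before movement: The professor should plan to send which design to the secretary before the deadline.
'which design' is the direct object of 'send'. Fronting leaves a gap immediately after 'send':
Which design should the professor plan to send ___ to the secretary before the deadline?
'send' is word 8.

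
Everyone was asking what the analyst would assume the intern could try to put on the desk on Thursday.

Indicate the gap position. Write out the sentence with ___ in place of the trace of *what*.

Everyone was asking what the analyst would assume the intern could try to put ___ on the desk on Thursday.

Underlying clause: The analyst would assume the intern could try to put what on the desk on Thursday.
The filler 'what' is interpreted as the direct object of 'put'. The gap is right after 'put'.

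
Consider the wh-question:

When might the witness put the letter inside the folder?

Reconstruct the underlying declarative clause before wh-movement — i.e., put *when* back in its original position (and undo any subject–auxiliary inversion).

The witness might put the letter inside the folder when.

'when' is the temporal adjunct. Fronting leaves a gap immediately after 'folder':
When might the witness put the letter inside the folder ___?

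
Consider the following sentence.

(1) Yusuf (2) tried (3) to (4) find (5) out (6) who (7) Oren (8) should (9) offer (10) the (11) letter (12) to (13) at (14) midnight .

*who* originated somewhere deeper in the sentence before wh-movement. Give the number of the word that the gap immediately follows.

12

Before movement: Oren should offer the letter to who at midnight.
'who' functions as the object of the preposition 'to' (recipient of 'offer'). Wh-movement fronts it, leaving a gap right after 'to':
Yusuf tried to find out who Oren should offer the letter to ___ at midnight.
'to' is word 12.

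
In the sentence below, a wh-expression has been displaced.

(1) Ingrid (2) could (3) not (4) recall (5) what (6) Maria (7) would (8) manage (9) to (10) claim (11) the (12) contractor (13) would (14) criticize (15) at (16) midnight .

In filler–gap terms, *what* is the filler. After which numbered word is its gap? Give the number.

14

Underlying clause: Maria would manage to claim the contractor would criticize what at midnight.
'what' functions as the direct object of 'criticize'. It moves to the left edge, and the trace sits right after 'criticize':
Ingrid could not recall what Maria would manage to claim the contractor would criticize ___ at midnight.
'criticize' is word 14.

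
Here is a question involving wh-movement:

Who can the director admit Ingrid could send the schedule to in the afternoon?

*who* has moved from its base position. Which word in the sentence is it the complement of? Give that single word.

to

Pre-movement form: The director can admit Ingrid could send the schedule to who in the afternoon.
The filler 'who' is interpreted as the object of the preposition 'to' (recipient of 'send'). Fronting leaves a gap immediately after 'to':
Who can the director admit Ingrid could send the schedule to ___ in the afternoon?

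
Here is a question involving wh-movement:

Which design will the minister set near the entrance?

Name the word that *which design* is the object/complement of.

set

Underlying clause: The minister will set which design near the entrance.
'which design' is the direct object of 'set'. It moves to the left edge, and the trace sits right after 'set':
Which design will the minister set ___ near the entrance?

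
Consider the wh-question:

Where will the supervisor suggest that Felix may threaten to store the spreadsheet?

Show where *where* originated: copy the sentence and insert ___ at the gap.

Where will the supervisor suggest that Felix may threaten to store the spreadsheet ___?

Pre-movement form: The supervisor will suggest that Felix may threaten to store the spreadsheet where.
'where' functions as the locative complement of 'store'. The gap is right after 'spreadsheet'.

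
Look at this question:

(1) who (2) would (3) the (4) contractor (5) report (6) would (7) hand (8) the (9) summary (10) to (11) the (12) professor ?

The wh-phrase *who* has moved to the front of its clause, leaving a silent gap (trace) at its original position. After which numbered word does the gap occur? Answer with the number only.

Pre-movement form: The contractor would report who would hand the summary to the professor.
The filler 'who' is interpreted as the subject of the clause embedded under 'report'. It moves to the left edge, and the trace sits right after 'report':
Who would the contractor report ___ would hand the summary to the professor?
'report' is word 5.

5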